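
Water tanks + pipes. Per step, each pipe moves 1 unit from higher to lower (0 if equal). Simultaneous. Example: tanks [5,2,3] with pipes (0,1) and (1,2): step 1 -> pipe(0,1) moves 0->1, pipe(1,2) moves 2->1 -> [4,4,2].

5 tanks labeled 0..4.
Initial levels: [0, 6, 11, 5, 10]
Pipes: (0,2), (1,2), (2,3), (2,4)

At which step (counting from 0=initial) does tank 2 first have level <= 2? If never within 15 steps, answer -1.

Step 1: flows [2->0,2->1,2->3,2->4] -> levels [1 7 7 6 11]
Step 2: flows [2->0,1=2,2->3,4->2] -> levels [2 7 6 7 10]
Step 3: flows [2->0,1->2,3->2,4->2] -> levels [3 6 8 6 9]
Step 4: flows [2->0,2->1,2->3,4->2] -> levels [4 7 6 7 8]
Step 5: flows [2->0,1->2,3->2,4->2] -> levels [5 6 8 6 7]
Step 6: flows [2->0,2->1,2->3,2->4] -> levels [6 7 4 7 8]
Step 7: flows [0->2,1->2,3->2,4->2] -> levels [5 6 8 6 7]
  -> period-2 cycle (repeats step 5); tank 2 never drops to <=2
Tank 2 never reaches <=2 within 15 steps

Answer: -1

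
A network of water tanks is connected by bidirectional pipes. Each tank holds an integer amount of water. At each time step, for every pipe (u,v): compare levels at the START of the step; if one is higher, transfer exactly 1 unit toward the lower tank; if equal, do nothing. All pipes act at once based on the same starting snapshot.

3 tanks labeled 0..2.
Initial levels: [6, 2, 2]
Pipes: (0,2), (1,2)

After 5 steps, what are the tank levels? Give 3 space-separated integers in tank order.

Step 1: flows [0->2,1=2] -> levels [5 2 3]
Step 2: flows [0->2,2->1] -> levels [4 3 3]
Step 3: flows [0->2,1=2] -> levels [3 3 4]
Step 4: flows [2->0,2->1] -> levels [4 4 2]
Step 5: flows [0->2,1->2] -> levels [3 3 4]

Answer: 3 3 4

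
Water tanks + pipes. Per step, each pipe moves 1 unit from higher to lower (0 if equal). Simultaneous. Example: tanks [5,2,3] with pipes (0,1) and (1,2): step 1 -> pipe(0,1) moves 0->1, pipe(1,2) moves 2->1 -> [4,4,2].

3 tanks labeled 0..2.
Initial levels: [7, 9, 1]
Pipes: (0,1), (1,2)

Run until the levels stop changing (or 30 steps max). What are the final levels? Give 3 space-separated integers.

Step 1: flows [1->0,1->2] -> levels [8 7 2]
Step 2: flows [0->1,1->2] -> levels [7 7 3]
Step 3: flows [0=1,1->2] -> levels [7 6 4]
Step 4: flows [0->1,1->2] -> levels [6 6 5]
Step 5: flows [0=1,1->2] -> levels [6 5 6]
Step 6: flows [0->1,2->1] -> levels [5 7 5]
Step 7: flows [1->0,1->2] -> levels [6 5 6]
  -> period-2 cycle: step 7 state = step 5 state; never stabilizes
  -> state at step 30: (30-5) mod 2 = 1, same as step 6 -> [5 7 5]

Answer: 5 7 5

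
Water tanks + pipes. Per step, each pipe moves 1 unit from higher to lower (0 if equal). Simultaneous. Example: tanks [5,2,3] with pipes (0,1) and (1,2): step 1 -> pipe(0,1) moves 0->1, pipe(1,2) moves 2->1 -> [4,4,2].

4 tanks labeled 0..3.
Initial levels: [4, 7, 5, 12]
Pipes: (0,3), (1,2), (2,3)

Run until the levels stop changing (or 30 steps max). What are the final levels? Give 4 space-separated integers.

Answer: 6 8 6 8

Derivation:
Step 1: flows [3->0,1->2,3->2] -> levels [5 6 7 10]
Step 2: flows [3->0,2->1,3->2] -> levels [6 7 7 8]
Step 3: flows [3->0,1=2,3->2] -> levels [7 7 8 6]
Step 4: flows [0->3,2->1,2->3] -> levels [6 8 6 8]
Step 5: flows [3->0,1->2,3->2] -> levels [7 7 8 6]
  -> period-2 cycle: step 5 state = step 3 state; never stabilizes
  -> state at step 30: (30-3) mod 2 = 1, same as step 4 -> [6 8 6 8]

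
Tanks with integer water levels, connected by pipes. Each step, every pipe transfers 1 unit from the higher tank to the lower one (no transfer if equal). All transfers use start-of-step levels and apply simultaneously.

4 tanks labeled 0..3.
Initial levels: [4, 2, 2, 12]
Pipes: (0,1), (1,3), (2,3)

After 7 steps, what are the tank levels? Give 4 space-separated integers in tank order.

Step 1: flows [0->1,3->1,3->2] -> levels [3 4 3 10]
Step 2: flows [1->0,3->1,3->2] -> levels [4 4 4 8]
Step 3: flows [0=1,3->1,3->2] -> levels [4 5 5 6]
Step 4: flows [1->0,3->1,3->2] -> levels [5 5 6 4]
Step 5: flows [0=1,1->3,2->3] -> levels [5 4 5 6]
Step 6: flows [0->1,3->1,3->2] -> levels [4 6 6 4]
Step 7: flows [1->0,1->3,2->3] -> levels [5 4 5 6]

Answer: 5 4 5 6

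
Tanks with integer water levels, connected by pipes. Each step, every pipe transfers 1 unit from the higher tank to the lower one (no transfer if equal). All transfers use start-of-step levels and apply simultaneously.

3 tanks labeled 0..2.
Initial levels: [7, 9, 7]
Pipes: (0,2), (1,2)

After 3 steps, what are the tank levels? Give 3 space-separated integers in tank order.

Answer: 7 7 9

Derivation:
Step 1: flows [0=2,1->2] -> levels [7 8 8]
Step 2: flows [2->0,1=2] -> levels [8 8 7]
Step 3: flows [0->2,1->2] -> levels [7 7 9]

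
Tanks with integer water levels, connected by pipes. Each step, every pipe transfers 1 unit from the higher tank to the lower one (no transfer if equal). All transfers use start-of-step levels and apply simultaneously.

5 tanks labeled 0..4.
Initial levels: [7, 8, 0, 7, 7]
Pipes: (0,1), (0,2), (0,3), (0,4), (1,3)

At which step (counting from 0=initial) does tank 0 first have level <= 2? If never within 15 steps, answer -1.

Answer: -1

Derivation:
Step 1: flows [1->0,0->2,0=3,0=4,1->3] -> levels [7 6 1 8 7]
Step 2: flows [0->1,0->2,3->0,0=4,3->1] -> levels [6 8 2 6 7]
Step 3: flows [1->0,0->2,0=3,4->0,1->3] -> levels [7 6 3 7 6]
Step 4: flows [0->1,0->2,0=3,0->4,3->1] -> levels [4 8 4 6 7]
Step 5: flows [1->0,0=2,3->0,4->0,1->3] -> levels [7 6 4 6 6]
Step 6: flows [0->1,0->2,0->3,0->4,1=3] -> levels [3 7 5 7 7]
Step 7: flows [1->0,2->0,3->0,4->0,1=3] -> levels [7 6 4 6 6]
  -> period-2 cycle (repeats step 5); tank 0 never drops to <=2
Tank 0 never reaches <=2 within 15 steps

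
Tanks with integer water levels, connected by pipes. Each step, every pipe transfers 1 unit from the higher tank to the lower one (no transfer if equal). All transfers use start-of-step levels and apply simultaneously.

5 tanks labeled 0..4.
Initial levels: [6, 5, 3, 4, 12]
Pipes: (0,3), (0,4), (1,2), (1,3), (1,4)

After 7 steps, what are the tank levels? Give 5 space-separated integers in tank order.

Step 1: flows [0->3,4->0,1->2,1->3,4->1] -> levels [6 4 4 6 10]
Step 2: flows [0=3,4->0,1=2,3->1,4->1] -> levels [7 6 4 5 8]
Step 3: flows [0->3,4->0,1->2,1->3,4->1] -> levels [7 5 5 7 6]
Step 4: flows [0=3,0->4,1=2,3->1,4->1] -> levels [6 7 5 6 6]
Step 5: flows [0=3,0=4,1->2,1->3,1->4] -> levels [6 4 6 7 7]
Step 6: flows [3->0,4->0,2->1,3->1,4->1] -> levels [8 7 5 5 5]
Step 7: flows [0->3,0->4,1->2,1->3,1->4] -> levels [6 4 6 7 7]

Answer: 6 4 6 7 7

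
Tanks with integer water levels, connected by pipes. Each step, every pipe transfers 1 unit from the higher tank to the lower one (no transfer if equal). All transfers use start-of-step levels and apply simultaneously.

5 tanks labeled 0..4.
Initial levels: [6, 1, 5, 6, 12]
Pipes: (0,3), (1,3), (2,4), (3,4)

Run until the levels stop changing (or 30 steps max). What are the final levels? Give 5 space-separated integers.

Answer: 6 6 6 4 8

Derivation:
Step 1: flows [0=3,3->1,4->2,4->3] -> levels [6 2 6 6 10]
Step 2: flows [0=3,3->1,4->2,4->3] -> levels [6 3 7 6 8]
Step 3: flows [0=3,3->1,4->2,4->3] -> levels [6 4 8 6 6]
Step 4: flows [0=3,3->1,2->4,3=4] -> levels [6 5 7 5 7]
Step 5: flows [0->3,1=3,2=4,4->3] -> levels [5 5 7 7 6]
Step 6: flows [3->0,3->1,2->4,3->4] -> levels [6 6 6 4 8]
Step 7: flows [0->3,1->3,4->2,4->3] -> levels [5 5 7 7 6]
  -> period-2 cycle: step 7 state = step 5 state; never stabilizes
  -> state at step 30: (30-5) mod 2 = 1, same as step 6 -> [6 6 6 4 8]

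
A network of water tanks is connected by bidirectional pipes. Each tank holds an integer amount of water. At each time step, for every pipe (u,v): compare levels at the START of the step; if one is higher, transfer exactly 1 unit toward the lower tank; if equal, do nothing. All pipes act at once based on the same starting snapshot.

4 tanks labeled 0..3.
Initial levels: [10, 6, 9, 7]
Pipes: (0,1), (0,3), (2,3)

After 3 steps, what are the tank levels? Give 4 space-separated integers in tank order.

Step 1: flows [0->1,0->3,2->3] -> levels [8 7 8 9]
Step 2: flows [0->1,3->0,3->2] -> levels [8 8 9 7]
Step 3: flows [0=1,0->3,2->3] -> levels [7 8 8 9]

Answer: 7 8 8 9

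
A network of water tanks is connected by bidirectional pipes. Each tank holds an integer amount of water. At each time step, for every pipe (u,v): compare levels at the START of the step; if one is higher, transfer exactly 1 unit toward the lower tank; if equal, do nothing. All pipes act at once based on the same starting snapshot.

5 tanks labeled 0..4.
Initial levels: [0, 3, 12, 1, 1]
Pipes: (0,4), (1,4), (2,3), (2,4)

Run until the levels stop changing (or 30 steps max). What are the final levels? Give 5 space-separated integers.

Answer: 3 3 5 4 2

Derivation:
Step 1: flows [4->0,1->4,2->3,2->4] -> levels [1 2 10 2 2]
Step 2: flows [4->0,1=4,2->3,2->4] -> levels [2 2 8 3 2]
Step 3: flows [0=4,1=4,2->3,2->4] -> levels [2 2 6 4 3]
Step 4: flows [4->0,4->1,2->3,2->4] -> levels [3 3 4 5 2]
Step 5: flows [0->4,1->4,3->2,2->4] -> levels [2 2 4 4 5]
Step 6: flows [4->0,4->1,2=3,4->2] -> levels [3 3 5 4 2]
Step 7: flows [0->4,1->4,2->3,2->4] -> levels [2 2 3 5 5]
Step 8: flows [4->0,4->1,3->2,4->2] -> levels [3 3 5 4 2]
  -> period-2 cycle: step 8 state = step 6 state; never stabilizes
  -> state at step 30: (30-6) mod 2 = 0, same as step 6 -> [3 3 5 4 2]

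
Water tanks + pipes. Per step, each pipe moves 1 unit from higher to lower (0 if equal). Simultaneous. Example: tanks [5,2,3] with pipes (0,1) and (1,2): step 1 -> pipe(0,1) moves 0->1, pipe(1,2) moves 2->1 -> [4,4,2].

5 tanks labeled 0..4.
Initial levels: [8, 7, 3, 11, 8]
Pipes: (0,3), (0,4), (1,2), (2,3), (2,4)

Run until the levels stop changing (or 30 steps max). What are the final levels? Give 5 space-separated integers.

Answer: 9 6 9 6 7

Derivation:
Step 1: flows [3->0,0=4,1->2,3->2,4->2] -> levels [9 6 6 9 7]
Step 2: flows [0=3,0->4,1=2,3->2,4->2] -> levels [8 6 8 8 7]
Step 3: flows [0=3,0->4,2->1,2=3,2->4] -> levels [7 7 6 8 9]
Step 4: flows [3->0,4->0,1->2,3->2,4->2] -> levels [9 6 9 6 7]
Step 5: flows [0->3,0->4,2->1,2->3,2->4] -> levels [7 7 6 8 9]
  -> period-2 cycle: step 5 state = step 3 state; never stabilizes
  -> state at step 30: (30-3) mod 2 = 1, same as step 4 -> [9 6 9 6 7]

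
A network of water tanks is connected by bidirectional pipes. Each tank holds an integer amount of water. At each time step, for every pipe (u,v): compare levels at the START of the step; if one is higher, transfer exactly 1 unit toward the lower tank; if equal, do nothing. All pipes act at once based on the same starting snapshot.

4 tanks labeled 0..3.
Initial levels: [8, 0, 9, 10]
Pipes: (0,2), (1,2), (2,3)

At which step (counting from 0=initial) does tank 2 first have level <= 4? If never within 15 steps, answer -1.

Step 1: flows [2->0,2->1,3->2] -> levels [9 1 8 9]
Step 2: flows [0->2,2->1,3->2] -> levels [8 2 9 8]
Step 3: flows [2->0,2->1,2->3] -> levels [9 3 6 9]
Step 4: flows [0->2,2->1,3->2] -> levels [8 4 7 8]
Step 5: flows [0->2,2->1,3->2] -> levels [7 5 8 7]
Step 6: flows [2->0,2->1,2->3] -> levels [8 6 5 8]
Step 7: flows [0->2,1->2,3->2] -> levels [7 5 8 7]
  -> period-2 cycle (repeats step 5); tank 2 never drops to <=4
Tank 2 never reaches <=4 within 15 steps

Answer: -1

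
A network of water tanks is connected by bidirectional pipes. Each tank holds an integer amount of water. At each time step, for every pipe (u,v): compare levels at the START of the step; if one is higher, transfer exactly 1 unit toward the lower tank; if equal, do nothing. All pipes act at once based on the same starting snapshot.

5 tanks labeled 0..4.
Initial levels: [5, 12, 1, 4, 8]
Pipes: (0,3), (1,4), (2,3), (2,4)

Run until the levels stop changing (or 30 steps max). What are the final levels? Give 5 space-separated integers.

Answer: 6 6 6 5 7

Derivation:
Step 1: flows [0->3,1->4,3->2,4->2] -> levels [4 11 3 4 8]
Step 2: flows [0=3,1->4,3->2,4->2] -> levels [4 10 5 3 8]
Step 3: flows [0->3,1->4,2->3,4->2] -> levels [3 9 5 5 8]
Step 4: flows [3->0,1->4,2=3,4->2] -> levels [4 8 6 4 8]
Step 5: flows [0=3,1=4,2->3,4->2] -> levels [4 8 6 5 7]
Step 6: flows [3->0,1->4,2->3,4->2] -> levels [5 7 6 5 7]
Step 7: flows [0=3,1=4,2->3,4->2] -> levels [5 7 6 6 6]
Step 8: flows [3->0,1->4,2=3,2=4] -> levels [6 6 6 5 7]
Step 9: flows [0->3,4->1,2->3,4->2] -> levels [5 7 6 7 5]
Step 10: flows [3->0,1->4,3->2,2->4] -> levels [6 6 6 5 7]
  -> period-2 cycle: step 10 state = step 8 state; never stabilizes
  -> state at step 30: (30-8) mod 2 = 0, same as step 8 -> [6 6 6 5 7]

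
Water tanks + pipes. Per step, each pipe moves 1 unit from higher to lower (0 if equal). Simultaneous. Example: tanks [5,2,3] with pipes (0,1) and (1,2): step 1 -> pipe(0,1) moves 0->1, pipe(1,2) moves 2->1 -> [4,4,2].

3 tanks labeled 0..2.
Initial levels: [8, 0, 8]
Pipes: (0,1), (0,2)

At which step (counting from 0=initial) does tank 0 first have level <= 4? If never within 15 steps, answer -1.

Step 1: flows [0->1,0=2] -> levels [7 1 8]
Step 2: flows [0->1,2->0] -> levels [7 2 7]
Step 3: flows [0->1,0=2] -> levels [6 3 7]
Step 4: flows [0->1,2->0] -> levels [6 4 6]
Step 5: flows [0->1,0=2] -> levels [5 5 6]
Step 6: flows [0=1,2->0] -> levels [6 5 5]
Step 7: flows [0->1,0->2] -> levels [4 6 6]
Tank 0 first reaches <=4 at step 7

Answer: 7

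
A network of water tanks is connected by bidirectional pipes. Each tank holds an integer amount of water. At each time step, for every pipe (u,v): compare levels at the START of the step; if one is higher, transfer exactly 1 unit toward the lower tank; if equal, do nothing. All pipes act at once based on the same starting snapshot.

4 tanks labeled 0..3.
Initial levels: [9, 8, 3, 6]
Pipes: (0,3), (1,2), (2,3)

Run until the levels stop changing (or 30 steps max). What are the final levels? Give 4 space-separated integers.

Answer: 7 6 7 6

Derivation:
Step 1: flows [0->3,1->2,3->2] -> levels [8 7 5 6]
Step 2: flows [0->3,1->2,3->2] -> levels [7 6 7 6]
Step 3: flows [0->3,2->1,2->3] -> levels [6 7 5 8]
Step 4: flows [3->0,1->2,3->2] -> levels [7 6 7 6]
  -> period-2 cycle: step 4 state = step 2 state; never stabilizes
  -> state at step 30: (30-2) mod 2 = 0, same as step 2 -> [7 6 7 6]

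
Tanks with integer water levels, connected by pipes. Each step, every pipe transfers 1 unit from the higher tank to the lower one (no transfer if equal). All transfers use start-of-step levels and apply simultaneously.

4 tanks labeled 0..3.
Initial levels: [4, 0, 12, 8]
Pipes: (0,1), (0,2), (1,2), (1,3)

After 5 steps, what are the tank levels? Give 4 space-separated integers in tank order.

Answer: 6 6 6 6

Derivation:
Step 1: flows [0->1,2->0,2->1,3->1] -> levels [4 3 10 7]
Step 2: flows [0->1,2->0,2->1,3->1] -> levels [4 6 8 6]
Step 3: flows [1->0,2->0,2->1,1=3] -> levels [6 6 6 6]
Step 4: flows [0=1,0=2,1=2,1=3] -> levels [6 6 6 6]
  -> stable; steps 5..5 unchanged -> [6 6 6 6]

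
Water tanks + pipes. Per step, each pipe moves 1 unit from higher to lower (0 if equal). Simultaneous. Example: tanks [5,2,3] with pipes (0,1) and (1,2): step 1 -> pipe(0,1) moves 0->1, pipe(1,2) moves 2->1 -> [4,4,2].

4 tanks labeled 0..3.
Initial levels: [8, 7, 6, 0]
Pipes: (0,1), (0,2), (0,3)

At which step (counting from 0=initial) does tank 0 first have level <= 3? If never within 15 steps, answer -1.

Step 1: flows [0->1,0->2,0->3] -> levels [5 8 7 1]
Step 2: flows [1->0,2->0,0->3] -> levels [6 7 6 2]
Step 3: flows [1->0,0=2,0->3] -> levels [6 6 6 3]
Step 4: flows [0=1,0=2,0->3] -> levels [5 6 6 4]
Step 5: flows [1->0,2->0,0->3] -> levels [6 5 5 5]
Step 6: flows [0->1,0->2,0->3] -> levels [3 6 6 6]
Tank 0 first reaches <=3 at step 6

Answer: 6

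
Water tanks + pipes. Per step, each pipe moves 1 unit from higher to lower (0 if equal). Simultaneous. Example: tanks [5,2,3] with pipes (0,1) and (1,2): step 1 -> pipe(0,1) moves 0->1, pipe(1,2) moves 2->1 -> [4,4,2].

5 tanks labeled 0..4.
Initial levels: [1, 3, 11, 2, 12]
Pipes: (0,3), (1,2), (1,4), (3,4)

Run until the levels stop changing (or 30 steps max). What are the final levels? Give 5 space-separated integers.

Answer: 5 7 6 6 5

Derivation:
Step 1: flows [3->0,2->1,4->1,4->3] -> levels [2 5 10 2 10]
Step 2: flows [0=3,2->1,4->1,4->3] -> levels [2 7 9 3 8]
Step 3: flows [3->0,2->1,4->1,4->3] -> levels [3 9 8 3 6]
Step 4: flows [0=3,1->2,1->4,4->3] -> levels [3 7 9 4 6]
Step 5: flows [3->0,2->1,1->4,4->3] -> levels [4 7 8 4 6]
Step 6: flows [0=3,2->1,1->4,4->3] -> levels [4 7 7 5 6]
Step 7: flows [3->0,1=2,1->4,4->3] -> levels [5 6 7 5 6]
Step 8: flows [0=3,2->1,1=4,4->3] -> levels [5 7 6 6 5]
Step 9: flows [3->0,1->2,1->4,3->4] -> levels [6 5 7 4 7]
Step 10: flows [0->3,2->1,4->1,4->3] -> levels [5 7 6 6 5]
  -> period-2 cycle: step 10 state = step 8 state; never stabilizes
  -> state at step 30: (30-8) mod 2 = 0, same as step 8 -> [5 7 6 6 5]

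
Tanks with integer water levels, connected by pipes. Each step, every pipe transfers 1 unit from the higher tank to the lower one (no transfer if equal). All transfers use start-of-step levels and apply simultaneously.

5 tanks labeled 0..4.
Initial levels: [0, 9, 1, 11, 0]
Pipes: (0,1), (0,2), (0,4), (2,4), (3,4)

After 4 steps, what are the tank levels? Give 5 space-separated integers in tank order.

Answer: 4 5 1 7 4

Derivation:
Step 1: flows [1->0,2->0,0=4,2->4,3->4] -> levels [2 8 -1 10 2]
Step 2: flows [1->0,0->2,0=4,4->2,3->4] -> levels [2 7 1 9 2]
Step 3: flows [1->0,0->2,0=4,4->2,3->4] -> levels [2 6 3 8 2]
Step 4: flows [1->0,2->0,0=4,2->4,3->4] -> levels [4 5 1 7 4]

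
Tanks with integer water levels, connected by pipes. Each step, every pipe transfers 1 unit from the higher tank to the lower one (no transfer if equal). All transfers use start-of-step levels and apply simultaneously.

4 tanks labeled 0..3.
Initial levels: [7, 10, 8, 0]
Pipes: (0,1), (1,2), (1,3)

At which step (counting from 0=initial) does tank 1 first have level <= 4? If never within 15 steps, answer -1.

Answer: 7

Derivation:
Step 1: flows [1->0,1->2,1->3] -> levels [8 7 9 1]
Step 2: flows [0->1,2->1,1->3] -> levels [7 8 8 2]
Step 3: flows [1->0,1=2,1->3] -> levels [8 6 8 3]
Step 4: flows [0->1,2->1,1->3] -> levels [7 7 7 4]
Step 5: flows [0=1,1=2,1->3] -> levels [7 6 7 5]
Step 6: flows [0->1,2->1,1->3] -> levels [6 7 6 6]
Step 7: flows [1->0,1->2,1->3] -> levels [7 4 7 7]
Tank 1 first reaches <=4 at step 7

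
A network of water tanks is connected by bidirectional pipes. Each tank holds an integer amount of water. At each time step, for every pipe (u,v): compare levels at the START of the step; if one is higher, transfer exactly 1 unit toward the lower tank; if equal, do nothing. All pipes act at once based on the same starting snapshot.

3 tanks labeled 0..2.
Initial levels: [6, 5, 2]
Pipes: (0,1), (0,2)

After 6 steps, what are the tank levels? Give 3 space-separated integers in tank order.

Answer: 3 5 5

Derivation:
Step 1: flows [0->1,0->2] -> levels [4 6 3]
Step 2: flows [1->0,0->2] -> levels [4 5 4]
Step 3: flows [1->0,0=2] -> levels [5 4 4]
Step 4: flows [0->1,0->2] -> levels [3 5 5]
Step 5: flows [1->0,2->0] -> levels [5 4 4]
  -> period-2 cycle: step 5 state = step 3 state
  -> state at step 6: (6-3) mod 2 = 1, same as step 4 -> [3 5 5]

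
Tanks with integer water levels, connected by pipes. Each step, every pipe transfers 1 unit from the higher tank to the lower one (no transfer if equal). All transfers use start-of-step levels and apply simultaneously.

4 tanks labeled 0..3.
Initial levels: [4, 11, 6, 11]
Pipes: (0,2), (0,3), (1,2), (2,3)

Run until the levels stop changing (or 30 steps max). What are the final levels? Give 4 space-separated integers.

Step 1: flows [2->0,3->0,1->2,3->2] -> levels [6 10 7 9]
Step 2: flows [2->0,3->0,1->2,3->2] -> levels [8 9 8 7]
Step 3: flows [0=2,0->3,1->2,2->3] -> levels [7 8 8 9]
Step 4: flows [2->0,3->0,1=2,3->2] -> levels [9 8 8 7]
Step 5: flows [0->2,0->3,1=2,2->3] -> levels [7 8 8 9]
  -> period-2 cycle: step 5 state = step 3 state; never stabilizes
  -> state at step 30: (30-3) mod 2 = 1, same as step 4 -> [9 8 8 7]

Answer: 9 8 8 7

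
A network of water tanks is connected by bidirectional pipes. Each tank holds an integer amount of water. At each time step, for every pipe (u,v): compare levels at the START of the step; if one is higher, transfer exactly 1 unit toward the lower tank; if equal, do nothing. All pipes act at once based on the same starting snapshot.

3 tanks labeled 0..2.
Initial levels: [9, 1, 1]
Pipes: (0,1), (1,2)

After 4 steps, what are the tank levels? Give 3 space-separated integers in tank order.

Answer: 5 3 3

Derivation:
Step 1: flows [0->1,1=2] -> levels [8 2 1]
Step 2: flows [0->1,1->2] -> levels [7 2 2]
Step 3: flows [0->1,1=2] -> levels [6 3 2]
Step 4: flows [0->1,1->2] -> levels [5 3 3]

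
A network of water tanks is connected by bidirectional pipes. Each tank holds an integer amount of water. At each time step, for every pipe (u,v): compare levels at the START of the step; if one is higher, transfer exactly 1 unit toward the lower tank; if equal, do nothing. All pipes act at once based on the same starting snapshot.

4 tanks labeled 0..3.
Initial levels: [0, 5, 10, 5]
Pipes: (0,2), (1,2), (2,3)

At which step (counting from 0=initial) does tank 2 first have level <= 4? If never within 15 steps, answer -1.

Step 1: flows [2->0,2->1,2->3] -> levels [1 6 7 6]
Step 2: flows [2->0,2->1,2->3] -> levels [2 7 4 7]
Tank 2 first reaches <=4 at step 2

Answer: 2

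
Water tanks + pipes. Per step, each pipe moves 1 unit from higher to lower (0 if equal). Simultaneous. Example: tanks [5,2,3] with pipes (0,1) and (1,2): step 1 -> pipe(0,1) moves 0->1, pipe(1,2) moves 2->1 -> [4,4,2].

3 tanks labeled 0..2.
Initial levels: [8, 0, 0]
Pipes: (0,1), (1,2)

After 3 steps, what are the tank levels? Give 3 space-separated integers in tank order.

Answer: 5 2 1

Derivation:
Step 1: flows [0->1,1=2] -> levels [7 1 0]
Step 2: flows [0->1,1->2] -> levels [6 1 1]
Step 3: flows [0->1,1=2] -> levels [5 2 1]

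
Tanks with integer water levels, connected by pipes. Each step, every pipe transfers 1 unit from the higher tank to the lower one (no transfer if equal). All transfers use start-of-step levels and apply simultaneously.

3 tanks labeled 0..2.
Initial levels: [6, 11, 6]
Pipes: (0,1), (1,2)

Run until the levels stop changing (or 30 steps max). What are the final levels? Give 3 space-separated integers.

Answer: 8 7 8

Derivation:
Step 1: flows [1->0,1->2] -> levels [7 9 7]
Step 2: flows [1->0,1->2] -> levels [8 7 8]
Step 3: flows [0->1,2->1] -> levels [7 9 7]
  -> period-2 cycle: step 3 state = step 1 state; never stabilizes
  -> state at step 30: (30-1) mod 2 = 1, same as step 2 -> [8 7 8]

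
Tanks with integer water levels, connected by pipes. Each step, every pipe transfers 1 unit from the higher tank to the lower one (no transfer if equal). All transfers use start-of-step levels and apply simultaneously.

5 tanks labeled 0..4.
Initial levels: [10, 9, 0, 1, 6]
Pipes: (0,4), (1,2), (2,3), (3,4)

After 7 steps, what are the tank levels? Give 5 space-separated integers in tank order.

Step 1: flows [0->4,1->2,3->2,4->3] -> levels [9 8 2 1 6]
Step 2: flows [0->4,1->2,2->3,4->3] -> levels [8 7 2 3 6]
Step 3: flows [0->4,1->2,3->2,4->3] -> levels [7 6 4 3 6]
Step 4: flows [0->4,1->2,2->3,4->3] -> levels [6 5 4 5 6]
Step 5: flows [0=4,1->2,3->2,4->3] -> levels [6 4 6 5 5]
Step 6: flows [0->4,2->1,2->3,3=4] -> levels [5 5 4 6 6]
Step 7: flows [4->0,1->2,3->2,3=4] -> levels [6 4 6 5 5]

Answer: 6 4 6 5 5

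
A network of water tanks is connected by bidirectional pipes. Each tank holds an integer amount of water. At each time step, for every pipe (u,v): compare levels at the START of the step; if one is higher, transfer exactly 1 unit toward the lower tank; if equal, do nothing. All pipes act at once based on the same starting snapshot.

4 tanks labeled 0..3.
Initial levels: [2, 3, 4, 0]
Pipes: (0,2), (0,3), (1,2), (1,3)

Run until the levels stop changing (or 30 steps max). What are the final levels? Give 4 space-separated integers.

Answer: 2 1 3 3

Derivation:
Step 1: flows [2->0,0->3,2->1,1->3] -> levels [2 3 2 2]
Step 2: flows [0=2,0=3,1->2,1->3] -> levels [2 1 3 3]
Step 3: flows [2->0,3->0,2->1,3->1] -> levels [4 3 1 1]
Step 4: flows [0->2,0->3,1->2,1->3] -> levels [2 1 3 3]
  -> period-2 cycle: step 4 state = step 2 state; never stabilizes
  -> state at step 30: (30-2) mod 2 = 0, same as step 2 -> [2 1 3 3]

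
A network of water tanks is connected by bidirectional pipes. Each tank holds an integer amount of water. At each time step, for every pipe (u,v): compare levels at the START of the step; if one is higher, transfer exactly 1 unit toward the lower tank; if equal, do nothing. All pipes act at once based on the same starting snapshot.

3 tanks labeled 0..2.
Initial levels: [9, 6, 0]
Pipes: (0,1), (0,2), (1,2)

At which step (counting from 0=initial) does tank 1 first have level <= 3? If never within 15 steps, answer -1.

Step 1: flows [0->1,0->2,1->2] -> levels [7 6 2]
Step 2: flows [0->1,0->2,1->2] -> levels [5 6 4]
Step 3: flows [1->0,0->2,1->2] -> levels [5 4 6]
Step 4: flows [0->1,2->0,2->1] -> levels [5 6 4]
  -> period-2 cycle (repeats step 2); tank 1 never drops to <=3
Tank 1 never reaches <=3 within 15 steps

Answer: -1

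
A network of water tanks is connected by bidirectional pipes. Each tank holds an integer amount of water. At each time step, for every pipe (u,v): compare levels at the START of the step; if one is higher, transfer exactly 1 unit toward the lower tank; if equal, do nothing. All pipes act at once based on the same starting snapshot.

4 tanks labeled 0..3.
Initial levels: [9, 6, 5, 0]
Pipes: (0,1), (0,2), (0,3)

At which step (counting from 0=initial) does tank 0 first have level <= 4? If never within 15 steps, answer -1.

Step 1: flows [0->1,0->2,0->3] -> levels [6 7 6 1]
Step 2: flows [1->0,0=2,0->3] -> levels [6 6 6 2]
Step 3: flows [0=1,0=2,0->3] -> levels [5 6 6 3]
Step 4: flows [1->0,2->0,0->3] -> levels [6 5 5 4]
Step 5: flows [0->1,0->2,0->3] -> levels [3 6 6 5]
Tank 0 first reaches <=4 at step 5

Answer: 5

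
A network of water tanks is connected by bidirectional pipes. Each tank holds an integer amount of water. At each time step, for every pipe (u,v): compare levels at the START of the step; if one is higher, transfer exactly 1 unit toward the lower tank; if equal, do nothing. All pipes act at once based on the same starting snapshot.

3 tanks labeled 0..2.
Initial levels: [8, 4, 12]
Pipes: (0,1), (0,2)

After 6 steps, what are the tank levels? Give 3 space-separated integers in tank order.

Step 1: flows [0->1,2->0] -> levels [8 5 11]
Step 2: flows [0->1,2->0] -> levels [8 6 10]
Step 3: flows [0->1,2->0] -> levels [8 7 9]
Step 4: flows [0->1,2->0] -> levels [8 8 8]
Step 5: flows [0=1,0=2] -> levels [8 8 8]
  -> stable; steps 6..6 unchanged -> [8 8 8]

Answer: 8 8 8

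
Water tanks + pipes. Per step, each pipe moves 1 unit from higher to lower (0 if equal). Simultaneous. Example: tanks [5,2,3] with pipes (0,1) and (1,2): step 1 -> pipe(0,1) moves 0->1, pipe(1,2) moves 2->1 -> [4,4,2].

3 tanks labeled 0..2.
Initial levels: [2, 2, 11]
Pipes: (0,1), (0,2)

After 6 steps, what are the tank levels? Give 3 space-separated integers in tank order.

Step 1: flows [0=1,2->0] -> levels [3 2 10]
Step 2: flows [0->1,2->0] -> levels [3 3 9]
Step 3: flows [0=1,2->0] -> levels [4 3 8]
Step 4: flows [0->1,2->0] -> levels [4 4 7]
Step 5: flows [0=1,2->0] -> levels [5 4 6]
Step 6: flows [0->1,2->0] -> levels [5 5 5]

Answer: 5 5 5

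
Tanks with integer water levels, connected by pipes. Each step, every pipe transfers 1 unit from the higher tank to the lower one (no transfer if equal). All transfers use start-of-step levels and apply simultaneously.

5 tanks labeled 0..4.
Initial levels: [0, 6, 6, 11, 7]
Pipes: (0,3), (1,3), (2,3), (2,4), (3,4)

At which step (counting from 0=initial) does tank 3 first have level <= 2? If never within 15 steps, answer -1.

Answer: -1

Derivation:
Step 1: flows [3->0,3->1,3->2,4->2,3->4] -> levels [1 7 8 7 7]
Step 2: flows [3->0,1=3,2->3,2->4,3=4] -> levels [2 7 6 7 8]
Step 3: flows [3->0,1=3,3->2,4->2,4->3] -> levels [3 7 8 6 6]
Step 4: flows [3->0,1->3,2->3,2->4,3=4] -> levels [4 6 6 7 7]
Step 5: flows [3->0,3->1,3->2,4->2,3=4] -> levels [5 7 8 4 6]
Step 6: flows [0->3,1->3,2->3,2->4,4->3] -> levels [4 6 6 8 6]
Step 7: flows [3->0,3->1,3->2,2=4,3->4] -> levels [5 7 7 4 7]
Step 8: flows [0->3,1->3,2->3,2=4,4->3] -> levels [4 6 6 8 6]
  -> period-2 cycle (repeats step 6); tank 3 never drops to <=2
Tank 3 never reaches <=2 within 15 steps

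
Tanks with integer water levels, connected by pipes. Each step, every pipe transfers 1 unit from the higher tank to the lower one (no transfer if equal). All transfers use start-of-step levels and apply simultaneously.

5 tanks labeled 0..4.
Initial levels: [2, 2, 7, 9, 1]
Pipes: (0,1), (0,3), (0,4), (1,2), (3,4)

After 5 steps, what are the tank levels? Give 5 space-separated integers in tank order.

Step 1: flows [0=1,3->0,0->4,2->1,3->4] -> levels [2 3 6 7 3]
Step 2: flows [1->0,3->0,4->0,2->1,3->4] -> levels [5 3 5 5 3]
Step 3: flows [0->1,0=3,0->4,2->1,3->4] -> levels [3 5 4 4 5]
Step 4: flows [1->0,3->0,4->0,1->2,4->3] -> levels [6 3 5 4 3]
Step 5: flows [0->1,0->3,0->4,2->1,3->4] -> levels [3 5 4 4 5]

Answer: 3 5 4 4 5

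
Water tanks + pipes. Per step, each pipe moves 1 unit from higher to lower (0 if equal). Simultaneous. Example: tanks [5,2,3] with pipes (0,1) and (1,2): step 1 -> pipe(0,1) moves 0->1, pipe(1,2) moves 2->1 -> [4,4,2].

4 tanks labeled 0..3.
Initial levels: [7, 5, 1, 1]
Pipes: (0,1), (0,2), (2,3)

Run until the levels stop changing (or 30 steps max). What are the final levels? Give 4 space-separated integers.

Answer: 5 3 2 4

Derivation:
Step 1: flows [0->1,0->2,2=3] -> levels [5 6 2 1]
Step 2: flows [1->0,0->2,2->3] -> levels [5 5 2 2]
Step 3: flows [0=1,0->2,2=3] -> levels [4 5 3 2]
Step 4: flows [1->0,0->2,2->3] -> levels [4 4 3 3]
Step 5: flows [0=1,0->2,2=3] -> levels [3 4 4 3]
Step 6: flows [1->0,2->0,2->3] -> levels [5 3 2 4]
Step 7: flows [0->1,0->2,3->2] -> levels [3 4 4 3]
  -> period-2 cycle: step 7 state = step 5 state; never stabilizes
  -> state at step 30: (30-5) mod 2 = 1, same as step 6 -> [5 3 2 4]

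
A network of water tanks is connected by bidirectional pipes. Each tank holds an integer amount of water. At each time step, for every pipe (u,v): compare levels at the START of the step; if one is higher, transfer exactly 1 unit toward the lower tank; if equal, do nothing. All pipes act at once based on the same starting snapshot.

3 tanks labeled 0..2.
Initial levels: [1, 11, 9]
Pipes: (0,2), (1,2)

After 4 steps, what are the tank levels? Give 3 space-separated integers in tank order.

Step 1: flows [2->0,1->2] -> levels [2 10 9]
Step 2: flows [2->0,1->2] -> levels [3 9 9]
Step 3: flows [2->0,1=2] -> levels [4 9 8]
Step 4: flows [2->0,1->2] -> levels [5 8 8]

Answer: 5 8 8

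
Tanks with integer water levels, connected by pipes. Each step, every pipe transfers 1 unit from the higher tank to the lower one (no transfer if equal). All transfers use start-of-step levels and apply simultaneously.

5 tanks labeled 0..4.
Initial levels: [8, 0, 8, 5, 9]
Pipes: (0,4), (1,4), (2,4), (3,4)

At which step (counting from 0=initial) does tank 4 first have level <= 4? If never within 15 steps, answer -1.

Step 1: flows [4->0,4->1,4->2,4->3] -> levels [9 1 9 6 5]
Step 2: flows [0->4,4->1,2->4,3->4] -> levels [8 2 8 5 7]
Step 3: flows [0->4,4->1,2->4,4->3] -> levels [7 3 7 6 7]
Step 4: flows [0=4,4->1,2=4,4->3] -> levels [7 4 7 7 5]
Step 5: flows [0->4,4->1,2->4,3->4] -> levels [6 5 6 6 7]
Step 6: flows [4->0,4->1,4->2,4->3] -> levels [7 6 7 7 3]
Tank 4 first reaches <=4 at step 6

Answer: 6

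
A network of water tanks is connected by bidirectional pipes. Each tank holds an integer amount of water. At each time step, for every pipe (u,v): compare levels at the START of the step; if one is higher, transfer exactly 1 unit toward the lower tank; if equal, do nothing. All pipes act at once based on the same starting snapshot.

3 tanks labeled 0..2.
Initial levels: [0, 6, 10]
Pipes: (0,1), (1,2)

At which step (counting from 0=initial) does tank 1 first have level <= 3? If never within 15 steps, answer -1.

Step 1: flows [1->0,2->1] -> levels [1 6 9]
Step 2: flows [1->0,2->1] -> levels [2 6 8]
Step 3: flows [1->0,2->1] -> levels [3 6 7]
Step 4: flows [1->0,2->1] -> levels [4 6 6]
Step 5: flows [1->0,1=2] -> levels [5 5 6]
Step 6: flows [0=1,2->1] -> levels [5 6 5]
Step 7: flows [1->0,1->2] -> levels [6 4 6]
Step 8: flows [0->1,2->1] -> levels [5 6 5]
  -> period-2 cycle (repeats step 6); tank 1 never drops to <=3
Tank 1 never reaches <=3 within 15 steps

Answer: -1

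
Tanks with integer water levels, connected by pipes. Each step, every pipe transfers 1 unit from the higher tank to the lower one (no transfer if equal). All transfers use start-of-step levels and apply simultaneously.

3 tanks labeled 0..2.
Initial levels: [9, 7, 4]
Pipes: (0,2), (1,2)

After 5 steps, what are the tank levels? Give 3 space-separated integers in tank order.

Answer: 7 7 6

Derivation:
Step 1: flows [0->2,1->2] -> levels [8 6 6]
Step 2: flows [0->2,1=2] -> levels [7 6 7]
Step 3: flows [0=2,2->1] -> levels [7 7 6]
Step 4: flows [0->2,1->2] -> levels [6 6 8]
Step 5: flows [2->0,2->1] -> levels [7 7 6]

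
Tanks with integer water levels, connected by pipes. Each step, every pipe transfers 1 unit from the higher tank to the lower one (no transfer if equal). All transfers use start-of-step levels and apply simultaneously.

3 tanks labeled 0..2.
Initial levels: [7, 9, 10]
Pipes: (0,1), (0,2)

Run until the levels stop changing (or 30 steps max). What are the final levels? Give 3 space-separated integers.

Answer: 8 9 9

Derivation:
Step 1: flows [1->0,2->0] -> levels [9 8 9]
Step 2: flows [0->1,0=2] -> levels [8 9 9]
Step 3: flows [1->0,2->0] -> levels [10 8 8]
Step 4: flows [0->1,0->2] -> levels [8 9 9]
  -> period-2 cycle: step 4 state = step 2 state; never stabilizes
  -> state at step 30: (30-2) mod 2 = 0, same as step 2 -> [8 9 9]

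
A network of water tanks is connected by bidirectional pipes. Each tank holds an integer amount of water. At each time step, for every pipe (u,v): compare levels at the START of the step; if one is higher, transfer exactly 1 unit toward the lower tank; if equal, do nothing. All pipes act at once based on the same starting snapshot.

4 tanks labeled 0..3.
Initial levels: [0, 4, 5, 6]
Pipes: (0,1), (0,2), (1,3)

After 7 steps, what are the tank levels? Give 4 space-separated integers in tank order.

Step 1: flows [1->0,2->0,3->1] -> levels [2 4 4 5]
Step 2: flows [1->0,2->0,3->1] -> levels [4 4 3 4]
Step 3: flows [0=1,0->2,1=3] -> levels [3 4 4 4]
Step 4: flows [1->0,2->0,1=3] -> levels [5 3 3 4]
Step 5: flows [0->1,0->2,3->1] -> levels [3 5 4 3]
Step 6: flows [1->0,2->0,1->3] -> levels [5 3 3 4]
  -> period-2 cycle: step 6 state = step 4 state
  -> state at step 7: (7-4) mod 2 = 1, same as step 5 -> [3 5 4 3]

Answer: 3 5 4 3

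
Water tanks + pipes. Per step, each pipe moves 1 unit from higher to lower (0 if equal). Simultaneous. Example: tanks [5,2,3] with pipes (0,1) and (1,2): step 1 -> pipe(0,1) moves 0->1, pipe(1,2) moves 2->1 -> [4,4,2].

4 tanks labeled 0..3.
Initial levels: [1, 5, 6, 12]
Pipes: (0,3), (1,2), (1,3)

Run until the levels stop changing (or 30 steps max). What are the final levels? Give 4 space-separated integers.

Step 1: flows [3->0,2->1,3->1] -> levels [2 7 5 10]
Step 2: flows [3->0,1->2,3->1] -> levels [3 7 6 8]
Step 3: flows [3->0,1->2,3->1] -> levels [4 7 7 6]
Step 4: flows [3->0,1=2,1->3] -> levels [5 6 7 6]
Step 5: flows [3->0,2->1,1=3] -> levels [6 7 6 5]
Step 6: flows [0->3,1->2,1->3] -> levels [5 5 7 7]
Step 7: flows [3->0,2->1,3->1] -> levels [6 7 6 5]
  -> period-2 cycle: step 7 state = step 5 state; never stabilizes
  -> state at step 30: (30-5) mod 2 = 1, same as step 6 -> [5 5 7 7]

Answer: 5 5 7 7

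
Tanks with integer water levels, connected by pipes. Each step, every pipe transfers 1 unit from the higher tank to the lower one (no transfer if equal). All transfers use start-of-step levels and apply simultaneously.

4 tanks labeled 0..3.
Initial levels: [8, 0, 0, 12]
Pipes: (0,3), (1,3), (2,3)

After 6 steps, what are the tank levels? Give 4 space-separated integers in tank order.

Step 1: flows [3->0,3->1,3->2] -> levels [9 1 1 9]
Step 2: flows [0=3,3->1,3->2] -> levels [9 2 2 7]
Step 3: flows [0->3,3->1,3->2] -> levels [8 3 3 6]
Step 4: flows [0->3,3->1,3->2] -> levels [7 4 4 5]
Step 5: flows [0->3,3->1,3->2] -> levels [6 5 5 4]
Step 6: flows [0->3,1->3,2->3] -> levels [5 4 4 7]

Answer: 5 4 4 7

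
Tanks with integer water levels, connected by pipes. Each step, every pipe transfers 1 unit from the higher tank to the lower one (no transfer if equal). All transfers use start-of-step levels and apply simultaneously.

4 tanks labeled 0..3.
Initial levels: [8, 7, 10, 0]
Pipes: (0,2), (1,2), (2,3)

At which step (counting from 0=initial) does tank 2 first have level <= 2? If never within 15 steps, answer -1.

Step 1: flows [2->0,2->1,2->3] -> levels [9 8 7 1]
Step 2: flows [0->2,1->2,2->3] -> levels [8 7 8 2]
Step 3: flows [0=2,2->1,2->3] -> levels [8 8 6 3]
Step 4: flows [0->2,1->2,2->3] -> levels [7 7 7 4]
Step 5: flows [0=2,1=2,2->3] -> levels [7 7 6 5]
Step 6: flows [0->2,1->2,2->3] -> levels [6 6 7 6]
Step 7: flows [2->0,2->1,2->3] -> levels [7 7 4 7]
Step 8: flows [0->2,1->2,3->2] -> levels [6 6 7 6]
  -> period-2 cycle (repeats step 6); tank 2 never drops to <=2
Tank 2 never reaches <=2 within 15 steps

Answer: -1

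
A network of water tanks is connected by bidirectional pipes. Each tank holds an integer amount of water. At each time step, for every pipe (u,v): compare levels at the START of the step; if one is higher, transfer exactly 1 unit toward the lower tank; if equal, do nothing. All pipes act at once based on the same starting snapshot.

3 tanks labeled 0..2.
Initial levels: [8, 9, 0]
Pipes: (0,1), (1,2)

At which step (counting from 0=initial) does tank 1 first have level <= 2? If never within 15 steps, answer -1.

Answer: -1

Derivation:
Step 1: flows [1->0,1->2] -> levels [9 7 1]
Step 2: flows [0->1,1->2] -> levels [8 7 2]
Step 3: flows [0->1,1->2] -> levels [7 7 3]
Step 4: flows [0=1,1->2] -> levels [7 6 4]
Step 5: flows [0->1,1->2] -> levels [6 6 5]
Step 6: flows [0=1,1->2] -> levels [6 5 6]
Step 7: flows [0->1,2->1] -> levels [5 7 5]
Step 8: flows [1->0,1->2] -> levels [6 5 6]
  -> period-2 cycle (repeats step 6); tank 1 never drops to <=2
Tank 1 never reaches <=2 within 15 steps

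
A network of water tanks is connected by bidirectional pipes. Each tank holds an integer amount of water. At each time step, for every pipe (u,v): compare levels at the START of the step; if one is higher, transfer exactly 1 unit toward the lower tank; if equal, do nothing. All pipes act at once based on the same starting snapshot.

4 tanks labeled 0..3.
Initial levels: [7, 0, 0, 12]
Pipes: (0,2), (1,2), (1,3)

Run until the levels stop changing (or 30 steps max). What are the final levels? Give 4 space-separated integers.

Answer: 4 4 5 6

Derivation:
Step 1: flows [0->2,1=2,3->1] -> levels [6 1 1 11]
Step 2: flows [0->2,1=2,3->1] -> levels [5 2 2 10]
Step 3: flows [0->2,1=2,3->1] -> levels [4 3 3 9]
Step 4: flows [0->2,1=2,3->1] -> levels [3 4 4 8]
Step 5: flows [2->0,1=2,3->1] -> levels [4 5 3 7]
Step 6: flows [0->2,1->2,3->1] -> levels [3 5 5 6]
Step 7: flows [2->0,1=2,3->1] -> levels [4 6 4 5]
Step 8: flows [0=2,1->2,1->3] -> levels [4 4 5 6]
Step 9: flows [2->0,2->1,3->1] -> levels [5 6 3 5]
Step 10: flows [0->2,1->2,1->3] -> levels [4 4 5 6]
  -> period-2 cycle: step 10 state = step 8 state; never stabilizes
  -> state at step 30: (30-8) mod 2 = 0, same as step 8 -> [4 4 5 6]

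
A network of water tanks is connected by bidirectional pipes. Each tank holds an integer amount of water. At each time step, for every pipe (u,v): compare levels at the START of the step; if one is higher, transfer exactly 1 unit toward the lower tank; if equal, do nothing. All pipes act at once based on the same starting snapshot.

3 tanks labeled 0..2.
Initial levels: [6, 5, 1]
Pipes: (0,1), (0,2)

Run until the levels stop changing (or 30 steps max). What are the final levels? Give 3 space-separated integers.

Answer: 4 4 4

Derivation:
Step 1: flows [0->1,0->2] -> levels [4 6 2]
Step 2: flows [1->0,0->2] -> levels [4 5 3]
Step 3: flows [1->0,0->2] -> levels [4 4 4]
Step 4: flows [0=1,0=2] -> levels [4 4 4]
  -> stable (no change)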